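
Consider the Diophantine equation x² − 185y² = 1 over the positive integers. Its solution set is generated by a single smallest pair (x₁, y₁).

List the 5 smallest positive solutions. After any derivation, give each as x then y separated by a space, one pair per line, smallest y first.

[13; 1,1,1,1,26] for √185; ℓ=5 ⇒ convergent index 9
a_0=13:  p_0=13·1+0=13,  q_0=13·0+1=1
…
a_6=1:  p_6=1·1809+68=1877,  q_6=1·133+5=138
…
a_8=1:  p_8=1·3686+1877=5563,  q_8=1·271+138=409
a_9=1:  p_9=1·5563+3686=9249,  q_9=1·409+271=680
→ (9249, 680).  Check: 9249²=85544001, 185·680²=85544000, difference 1.
k=2:  x_2 = 9249·9249+185·680·680 = 171088001,  y_2 = 9249·680+680·9249 = 12578640
k=3:  x_3 = 9249·171088001+185·680·12578640 = 3164785833249,  y_3 = 9249·12578640+680·171088001 = 232679682040
k=4:  x_4 = 9249·3164785833249+185·680·232679682040 = 58542208172352001,  y_4 = 9249·232679682040+680·3164785833249 = 4304108745797280
k=5:  x_5 = 9249·58542208172352001+185·680·4304108745797280 = 1082913763607381481249,  y_5 = 9249·4304108745797280+680·58542208172352001 = 79617403347078403400

9249 680
171088001 12578640
3164785833249 232679682040
58542208172352001 4304108745797280
1082913763607381481249 79617403347078403400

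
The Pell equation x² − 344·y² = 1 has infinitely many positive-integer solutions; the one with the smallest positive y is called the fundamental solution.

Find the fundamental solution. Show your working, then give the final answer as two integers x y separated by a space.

10405 561

[18; 1,1,4,1,3,1,4,1,1,36] for √344; ℓ=10 ⇒ convergent index 9
a_0=18:  p_0=18·1+0=18,  q_0=18·0+1=1
a_1=1:  p_1=1·18+1=19,  q_1=1·1+0=1
…
a_3=4:  p_3=4·37+19=167,  q_3=4·2+1=9
a_4=1:  p_4=1·167+37=204,  q_4=1·9+2=11
a_5=3:  p_5=3·204+167=779,  q_5=3·11+9=42
a_6=1:  p_6=1·779+204=983,  q_6=1·42+11=53
a_7=4:  p_7=4·983+779=4711,  q_7=4·53+42=254
a_8=1:  p_8=1·4711+983=5694,  q_8=1·254+53=307
a_9=1:  p_9=1·5694+4711=10405,  q_9=1·307+254=561
(x₁, y₁) = (10405, 561);  10405² − 344·561² = 1 ✓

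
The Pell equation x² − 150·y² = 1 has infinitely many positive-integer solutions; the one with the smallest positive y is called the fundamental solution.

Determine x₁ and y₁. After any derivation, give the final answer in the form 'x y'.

49 4

√150 → a₀=12, period (4,24); ℓ=2 even so k=1
k=0  a_k=12  p_k/q_k = 12/1
k=1  a_k=4  p_k/q_k = 49/4
(x₁, y₁) = (49, 4);  49² − 150·4² = 1 ✓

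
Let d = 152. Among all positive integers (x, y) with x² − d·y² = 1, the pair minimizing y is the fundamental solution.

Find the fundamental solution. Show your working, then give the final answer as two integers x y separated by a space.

37 3

d=152: √d = [12; 3,24] (ℓ=2, even), read p_1/q_1
i=0: a=12 ⇒ p=12, q=1
i=1: a=3 ⇒ p=37, q=3
→ (37, 3).  Check: 37²=1369, 152·3²=1368, difference 1.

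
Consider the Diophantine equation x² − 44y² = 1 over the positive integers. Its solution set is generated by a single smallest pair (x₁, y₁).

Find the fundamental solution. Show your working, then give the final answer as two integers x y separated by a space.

199 30

d=44: √d = [6; 1,1,1,2,1,1,1,12] (ℓ=8, even), read p_7/q_7
i=0: a=6 ⇒ p=6, q=1
…
i=4: a=2 ⇒ p=53, q=8
i=5: a=1 ⇒ p=73, q=11
i=6: a=1 ⇒ p=126, q=19
i=7: a=1 ⇒ p=199, q=30
→ (199, 30).  Check: 199²=39601, 44·30²=39600, difference 1.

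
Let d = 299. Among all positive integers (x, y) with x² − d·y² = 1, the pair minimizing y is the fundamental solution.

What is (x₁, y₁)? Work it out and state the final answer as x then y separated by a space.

415 24

[17; 3,2,3,34] for √299; ℓ=4 ⇒ convergent index 3
step 0: (17, 1)  from 17·(1,0) + (0,1)
…
step 2: (121, 7)  from 2·(52,3) + (17,1)
step 3: (415, 24)  from 3·(121,7) + (52,3)
fundamental: x₁=415, y₁=24  (since 172225 − 299·576 = 1)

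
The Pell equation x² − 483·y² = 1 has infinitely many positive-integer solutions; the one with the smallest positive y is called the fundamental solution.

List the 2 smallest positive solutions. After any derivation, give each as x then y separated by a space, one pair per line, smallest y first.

d=483: √d = [21; 1,42] (ℓ=2, even), read p_1/q_1
i=0: a=21 ⇒ p=21, q=1
i=1: a=1 ⇒ p=22, q=1
→ (22, 1).  Check: 22²=484, 483·1²=483, difference 1.
n=2: (22,1)∘(22,1) = (22·22+483·1·1, 22·1+1·22) = (967,44)

22 1
967 44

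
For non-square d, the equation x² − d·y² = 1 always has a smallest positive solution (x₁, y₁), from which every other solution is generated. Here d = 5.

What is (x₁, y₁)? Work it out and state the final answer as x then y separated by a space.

√5 → a₀=2, period (4); ℓ=1 odd so k=1
i=0: a=2 ⇒ p=2, q=1
i=1: a=4 ⇒ p=9, q=4
(x₁, y₁) = (9, 4);  9² − 5·4² = 1 ✓

9 4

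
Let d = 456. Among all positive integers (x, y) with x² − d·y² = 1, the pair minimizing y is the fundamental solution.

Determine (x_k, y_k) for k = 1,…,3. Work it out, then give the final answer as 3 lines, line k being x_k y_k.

1025 48
2101249 98400
4307559425 201719952

[21; 2,1,4,1,2,42] for √456; ℓ=6 ⇒ convergent index 5
k=0  a_k=21  p_k/q_k = 21/1
…
k=3  a_k=4  p_k/q_k = 299/14
k=4  a_k=1  p_k/q_k = 363/17
k=5  a_k=2  p_k/q_k = 1025/48
(x₁, y₁) = (1025, 48);  1025² − 456·48² = 1 ✓
(1025+48√456)^2 = 2101249 + 98400√456
(1025+48√456)^3 = 4307559425 + 201719952√456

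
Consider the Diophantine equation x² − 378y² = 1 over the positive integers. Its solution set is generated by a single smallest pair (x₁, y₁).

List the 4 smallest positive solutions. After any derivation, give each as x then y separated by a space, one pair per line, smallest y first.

d=378: √d = [19; 2,3,1,4,1,3,2,38] (ℓ=8, even), read p_7/q_7
k=0  a_k=19  p_k/q_k = 19/1
k=1  a_k=2  p_k/q_k = 39/2
k=2  a_k=3  p_k/q_k = 136/7
k=3  a_k=1  p_k/q_k = 175/9
…
k=5  a_k=1  p_k/q_k = 1011/52
k=6  a_k=3  p_k/q_k = 3869/199
k=7  a_k=2  p_k/q_k = 8749/450
→ (8749, 450).  Check: 8749²=76545001, 378·450²=76545000, difference 1.
(8749+450√378)^2 = 153090001 + 7874100√378
(8749+450√378)^3 = 2678768828749 + 137781001350√378
(8749+450√378)^4 = 46873096812360001 + 2410891953748200√378

8749 450
153090001 7874100
2678768828749 137781001350
46873096812360001 2410891953748200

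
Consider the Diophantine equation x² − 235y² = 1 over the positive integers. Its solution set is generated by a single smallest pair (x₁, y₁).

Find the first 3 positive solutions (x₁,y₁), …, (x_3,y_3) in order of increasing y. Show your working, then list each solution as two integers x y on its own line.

46 3
4231 276
389206 25389

d=235: √d = [15; 3,30] (ℓ=2, even), read p_1/q_1
k=0  a_k=15  p_k/q_k = 15/1
k=1  a_k=3  p_k/q_k = 46/3
fundamental: x₁=46, y₁=3  (since 2116 − 235·9 = 1)
(x_2, y_2) = (46·46 + 235·3·3, 46·3 + 3·46) = (4231, 276)
(x_3, y_3) = (46·4231 + 235·3·276, 46·276 + 3·4231) = (389206, 25389)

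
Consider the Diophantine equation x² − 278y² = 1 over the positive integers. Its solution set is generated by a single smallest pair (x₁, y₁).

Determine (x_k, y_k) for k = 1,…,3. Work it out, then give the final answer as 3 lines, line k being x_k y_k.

2501 150
12510001 750300
62575022501 3753000450

d=278: √d = [16; 1,2,16,2,1,32] (ℓ=6, even), read p_5/q_5
step 0: (16, 1)  from 16·(1,0) + (0,1)
step 1: (17, 1)  from 1·(16,1) + (1,0)
…
step 4: (1684, 101)  from 2·(817,49) + (50,3)
step 5: (2501, 150)  from 1·(1684,101) + (817,49)
→ (2501, 150).  Check: 2501²=6255001, 278·150²=6255000, difference 1.
n=2: (2501,150)∘(2501,150) = (2501·2501+278·150·150, 2501·150+150·2501) = (12510001,750300)
n=3: (12510001,750300)∘(2501,150) = (2501·12510001+278·150·750300, 2501·750300+150·12510001) = (62575022501,3753000450)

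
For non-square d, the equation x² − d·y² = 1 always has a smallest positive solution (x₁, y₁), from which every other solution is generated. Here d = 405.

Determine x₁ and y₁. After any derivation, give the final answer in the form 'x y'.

161 8

√405 → a₀=20, period (8,40); ℓ=2 even so k=1
k=0  a_k=20  p_k/q_k = 20/1
k=1  a_k=8  p_k/q_k = 161/8
fundamental: x₁=161, y₁=8  (since 25921 − 405·64 = 1)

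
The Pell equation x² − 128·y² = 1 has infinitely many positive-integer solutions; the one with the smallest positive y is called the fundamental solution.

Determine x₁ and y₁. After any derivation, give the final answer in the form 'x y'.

[11; 3,5,3,22] for √128; ℓ=4 ⇒ convergent index 3
i=0: a=11 ⇒ p=11, q=1
i=1: a=3 ⇒ p=34, q=3
i=2: a=5 ⇒ p=181, q=16
i=3: a=3 ⇒ p=577, q=51
(x₁, y₁) = (577, 51);  577² − 128·51² = 1 ✓

577 51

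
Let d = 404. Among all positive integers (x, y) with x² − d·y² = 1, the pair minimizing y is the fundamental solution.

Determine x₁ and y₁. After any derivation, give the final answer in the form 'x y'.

201 10

√404 → a₀=20, period (10,40); ℓ=2 even so k=1
step 0: (20, 1)  from 20·(1,0) + (0,1)
step 1: (201, 10)  from 10·(20,1) + (1,0)
→ (201, 10).  Check: 201²=40401, 404·10²=40400, difference 1.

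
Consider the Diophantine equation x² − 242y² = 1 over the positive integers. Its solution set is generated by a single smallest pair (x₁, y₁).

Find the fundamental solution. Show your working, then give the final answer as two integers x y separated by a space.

19601 1260

√242 → a₀=15, period (1,1,3,1,14,1,3,1,1,30); ℓ=10 even so k=9
step 0: (15, 1)  from 15·(1,0) + (0,1)
step 1: (16, 1)  from 1·(15,1) + (1,0)
…
step 4: (140, 9)  from 1·(109,7) + (31,2)
…
step 8: (10905, 701)  from 1·(8696,559) + (2209,142)
step 9: (19601, 1260)  from 1·(10905,701) + (8696,559)
(x₁, y₁) = (19601, 1260);  19601² − 242·1260² = 1 ✓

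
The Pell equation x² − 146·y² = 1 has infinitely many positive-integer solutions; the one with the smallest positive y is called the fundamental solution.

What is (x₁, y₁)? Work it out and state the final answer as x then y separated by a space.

145 12

√146 → a₀=12, period (12,24); ℓ=2 even so k=1
k=0  a_k=12  p_k/q_k = 12/1
k=1  a_k=12  p_k/q_k = 145/12
→ (145, 12).  Check: 145²=21025, 146·12²=21024, difference 1.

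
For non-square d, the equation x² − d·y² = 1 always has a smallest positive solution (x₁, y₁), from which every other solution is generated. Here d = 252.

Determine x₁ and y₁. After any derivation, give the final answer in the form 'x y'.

127 8

d=252: √d = [15; 1,6,1,30] (ℓ=4, even), read p_3/q_3
k=0  a_k=15  p_k/q_k = 15/1
…
k=2  a_k=6  p_k/q_k = 111/7
k=3  a_k=1  p_k/q_k = 127/8
(x₁, y₁) = (127, 8);  127² − 252·8² = 1 ✓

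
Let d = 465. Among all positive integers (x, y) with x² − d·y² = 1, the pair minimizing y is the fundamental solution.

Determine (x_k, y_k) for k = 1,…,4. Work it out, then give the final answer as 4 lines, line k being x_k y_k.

15871 736
503777281 23362112
15990898437631 741560158368
507583097703505921 23538602523554944

√465 = [21; 1,1,3,2,2,2,3,1,1,42, …], period ℓ=10 (even) → k=9
k=0  a_k=21  p_k/q_k = 21/1
k=1  a_k=1  p_k/q_k = 22/1
…
k=8  a_k=1  p_k/q_k = 8949/415
k=9  a_k=1  p_k/q_k = 15871/736
→ (15871, 736).  Check: 15871²=251888641, 465·736²=251888640, difference 1.
n=2: (15871,736)∘(15871,736) = (15871·15871+465·736·736, 15871·736+736·15871) = (503777281,23362112)
n=3: (503777281,23362112)∘(15871,736) = (15871·503777281+465·736·23362112, 15871·23362112+736·503777281) = (15990898437631,741560158368)
n=4: (15990898437631,741560158368)∘(15871,736) = (15871·15990898437631+465·736·741560158368, 15871·741560158368+736·15990898437631) = (507583097703505921,23538602523554944)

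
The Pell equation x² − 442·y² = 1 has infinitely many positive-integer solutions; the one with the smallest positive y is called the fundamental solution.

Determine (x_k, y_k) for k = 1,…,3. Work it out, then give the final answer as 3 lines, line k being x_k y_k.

√442 = [21; 42, …], period ℓ=1 (odd) → k=1
i=0: a=21 ⇒ p=21, q=1
i=1: a=42 ⇒ p=883, q=42
→ (883, 42).  Check: 883²=779689, 442·42²=779688, difference 1.
(883+42√442)^2 = 1559377 + 74172√442
(883+42√442)^3 = 2753858899 + 130987710√442

883 42
1559377 74172
2753858899 130987710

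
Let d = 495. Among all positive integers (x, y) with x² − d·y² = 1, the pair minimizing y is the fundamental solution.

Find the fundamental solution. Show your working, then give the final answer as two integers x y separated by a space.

√495 = [22; 4,44, …], period ℓ=2 (even) → k=1
a_0=22:  p_0=22·1+0=22,  q_0=22·0+1=1
a_1=4:  p_1=4·22+1=89,  q_1=4·1+0=4
(x₁, y₁) = (89, 4);  89² − 495·4² = 1 ✓

89 4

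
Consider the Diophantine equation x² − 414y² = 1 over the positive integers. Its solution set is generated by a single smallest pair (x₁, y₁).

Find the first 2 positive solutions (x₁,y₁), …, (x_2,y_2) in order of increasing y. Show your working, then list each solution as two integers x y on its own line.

24335 1196
1184384449 58209320

[20; 2,1,7,2,7,1,2,40] for √414; ℓ=8 ⇒ convergent index 7
a_0=20:  p_0=20·1+0=20,  q_0=20·0+1=1
…
a_3=7:  p_3=7·61+41=468,  q_3=7·3+2=23
…
a_5=7:  p_5=7·997+468=7447,  q_5=7·49+23=366
a_6=1:  p_6=1·7447+997=8444,  q_6=1·366+49=415
a_7=2:  p_7=2·8444+7447=24335,  q_7=2·415+366=1196
(x₁, y₁) = (24335, 1196);  24335² − 414·1196² = 1 ✓
n=2: (24335,1196)∘(24335,1196) = (24335·24335+414·1196·1196, 24335·1196+1196·24335) = (1184384449,58209320)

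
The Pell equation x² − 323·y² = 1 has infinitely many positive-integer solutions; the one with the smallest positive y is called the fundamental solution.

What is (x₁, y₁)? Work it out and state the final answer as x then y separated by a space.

√323 = [17; 1,34, …], period ℓ=2 (even) → k=1
k=0  a_k=17  p_k/q_k = 17/1
k=1  a_k=1  p_k/q_k = 18/1
(x₁, y₁) = (18, 1);  18² − 323·1² = 1 ✓

18 1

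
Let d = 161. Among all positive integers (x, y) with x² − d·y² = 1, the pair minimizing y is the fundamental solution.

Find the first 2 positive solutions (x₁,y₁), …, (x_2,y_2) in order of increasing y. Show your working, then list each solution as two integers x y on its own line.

√161 = [12; 1,2,4,1,2,1,4,2,1,24, …], period ℓ=10 (even) → k=9
i=0: a=12 ⇒ p=12, q=1
…
i=4: a=1 ⇒ p=203, q=16
…
i=6: a=1 ⇒ p=774, q=61
i=7: a=4 ⇒ p=3667, q=289
i=8: a=2 ⇒ p=8108, q=639
i=9: a=1 ⇒ p=11775, q=928
(x₁, y₁) = (11775, 928);  11775² − 161·928² = 1 ✓
(11775+928√161)^2 = 277301249 + 21854400√161

11775 928
277301249 21854400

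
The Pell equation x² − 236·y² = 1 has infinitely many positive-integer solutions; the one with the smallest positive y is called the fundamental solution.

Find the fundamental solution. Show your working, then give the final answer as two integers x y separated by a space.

561799 36570

√236 = [15; 2,1,3,5,1,6,1,5,3,1,2,30, …], period ℓ=12 (even) → k=11
i=0: a=15 ⇒ p=15, q=1
i=1: a=2 ⇒ p=31, q=2
i=2: a=1 ⇒ p=46, q=3
…
i=10: a=1 ⇒ p=203535, q=13249
i=11: a=2 ⇒ p=561799, q=36570
(x₁, y₁) = (561799, 36570);  561799² − 236·36570² = 1 ✓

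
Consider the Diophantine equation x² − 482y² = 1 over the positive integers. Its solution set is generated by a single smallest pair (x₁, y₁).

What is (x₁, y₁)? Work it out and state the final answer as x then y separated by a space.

483 22

[21; 1,20,1,42] for √482; ℓ=4 ⇒ convergent index 3
a_0=21:  p_0=21·1+0=21,  q_0=21·0+1=1
a_1=1:  p_1=1·21+1=22,  q_1=1·1+0=1
a_2=20:  p_2=20·22+21=461,  q_2=20·1+1=21
a_3=1:  p_3=1·461+22=483,  q_3=1·21+1=22
→ (483, 22).  Check: 483²=233289, 482·22²=233288, difference 1.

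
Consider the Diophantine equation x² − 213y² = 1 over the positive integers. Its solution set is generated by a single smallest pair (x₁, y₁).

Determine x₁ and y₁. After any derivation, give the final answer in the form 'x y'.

√213 = [14; 1,1,2,6,1,8,1,6,2,1,1,28, …], period ℓ=12 (even) → k=11
step 0: (14, 1)  from 14·(1,0) + (0,1)
…
step 3: (73, 5)  from 2·(29,2) + (15,1)
step 4: (467, 32)  from 6·(73,5) + (29,2)
step 5: (540, 37)  from 1·(467,32) + (73,5)
step 6: (4787, 328)  from 8·(540,37) + (467,32)
…
step 8: (36749, 2518)  from 6·(5327,365) + (4787,328)
…
step 10: (115574, 7919)  from 1·(78825,5401) + (36749,2518)
step 11: (194399, 13320)  from 1·(115574,7919) + (78825,5401)
fundamental: x₁=194399, y₁=13320  (since 37790971201 − 213·177422400 = 1)

194399 13320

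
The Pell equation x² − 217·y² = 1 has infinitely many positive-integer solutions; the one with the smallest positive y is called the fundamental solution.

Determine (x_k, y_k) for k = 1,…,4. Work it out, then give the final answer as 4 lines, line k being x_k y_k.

3844063 260952
29553640695937 2006231855952
227212113429087499999 15424163293772565000
1746835356769087211376615937 118582910847096488831334048

d=217: √d = [14; 1,2,1,2,1,…,2,1,28] (ℓ=16, even), read p_15/q_15
k=0  a_k=14  p_k/q_k = 14/1
k=1  a_k=1  p_k/q_k = 15/1
…
k=3  a_k=1  p_k/q_k = 59/4
k=4  a_k=2  p_k/q_k = 162/11
k=5  a_k=1  p_k/q_k = 221/15
k=6  a_k=1  p_k/q_k = 383/26
k=7  a_k=9  p_k/q_k = 3668/249
k=8  a_k=4  p_k/q_k = 15055/1022
k=9  a_k=9  p_k/q_k = 139163/9447
k=10  a_k=1  p_k/q_k = 154218/10469
k=11  a_k=1  p_k/q_k = 293381/19916
k=12  a_k=2  p_k/q_k = 740980/50301
…
k=14  a_k=2  p_k/q_k = 2809702/190735
k=15  a_k=1  p_k/q_k = 3844063/260952
fundamental: x₁=3844063, y₁=260952  (since 14776820347969 − 217·68095946304 = 1)
(x_2, y_2) = (3844063·3844063 + 217·260952·260952, 3844063·260952 + 260952·3844063) = (29553640695937, 2006231855952)
(x_3, y_3) = (3844063·29553640695937 + 217·260952·2006231855952, 3844063·2006231855952 + 260952·29553640695937) = (227212113429087499999, 15424163293772565000)
(x_4, y_4) = (3844063·227212113429087499999 + 217·260952·15424163293772565000, 3844063·15424163293772565000 + 260952·227212113429087499999) = (1746835356769087211376615937, 118582910847096488831334048)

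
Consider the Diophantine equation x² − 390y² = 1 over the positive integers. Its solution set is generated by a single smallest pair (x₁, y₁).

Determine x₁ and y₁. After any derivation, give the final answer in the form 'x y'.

d=390: √d = [19; 1,2,1,38] (ℓ=4, even), read p_3/q_3
a_0=19:  p_0=19·1+0=19,  q_0=19·0+1=1
a_1=1:  p_1=1·19+1=20,  q_1=1·1+0=1
a_2=2:  p_2=2·20+19=59,  q_2=2·1+1=3
a_3=1:  p_3=1·59+20=79,  q_3=1·3+1=4
fundamental: x₁=79, y₁=4  (since 6241 − 390·16 = 1)

79 4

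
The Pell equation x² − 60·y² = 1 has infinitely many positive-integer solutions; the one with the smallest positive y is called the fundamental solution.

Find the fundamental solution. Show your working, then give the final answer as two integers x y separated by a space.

31 4

[7; 1,2,1,14] for √60; ℓ=4 ⇒ convergent index 3
i=0: a=7 ⇒ p=7, q=1
…
i=2: a=2 ⇒ p=23, q=3
i=3: a=1 ⇒ p=31, q=4
fundamental: x₁=31, y₁=4  (since 961 − 60·16 = 1)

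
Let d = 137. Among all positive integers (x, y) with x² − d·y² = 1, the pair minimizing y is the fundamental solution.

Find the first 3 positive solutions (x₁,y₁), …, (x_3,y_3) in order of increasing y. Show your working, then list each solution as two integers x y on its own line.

6083073 519712
74007554246657 6322892069952
900386710067742990849 76925228065277725280

√137 = [11; 1,2,2,1,1,2,2,1,22, …], period ℓ=9 (odd) → k=17
i=0: a=11 ⇒ p=11, q=1
…
i=2: a=2 ⇒ p=35, q=3
…
i=4: a=1 ⇒ p=117, q=10
i=5: a=1 ⇒ p=199, q=17
i=6: a=2 ⇒ p=515, q=44
…
i=8: a=1 ⇒ p=1744, q=149
…
i=10: a=1 ⇒ p=41341, q=3532
i=11: a=2 ⇒ p=122279, q=10447
i=12: a=2 ⇒ p=285899, q=24426
i=13: a=1 ⇒ p=408178, q=34873
i=14: a=1 ⇒ p=694077, q=59299
i=15: a=2 ⇒ p=1796332, q=153471
i=16: a=2 ⇒ p=4286741, q=366241
i=17: a=1 ⇒ p=6083073, q=519712
(x₁, y₁) = (6083073, 519712);  6083073² − 137·519712² = 1 ✓
n=2: (6083073,519712)∘(6083073,519712) = (6083073·6083073+137·519712·519712, 6083073·519712+519712·6083073) = (74007554246657,6322892069952)
n=3: (74007554246657,6322892069952)∘(6083073,519712) = (6083073·74007554246657+137·519712·6322892069952, 6083073·6322892069952+519712·74007554246657) = (900386710067742990849,76925228065277725280)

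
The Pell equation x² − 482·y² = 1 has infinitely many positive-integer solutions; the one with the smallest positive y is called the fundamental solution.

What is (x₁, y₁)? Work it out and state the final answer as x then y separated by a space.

√482 = [21; 1,20,1,42, …], period ℓ=4 (even) → k=3
i=0: a=21 ⇒ p=21, q=1
…
i=2: a=20 ⇒ p=461, q=21
i=3: a=1 ⇒ p=483, q=22
→ (483, 22).  Check: 483²=233289, 482·22²=233288, difference 1.

483 22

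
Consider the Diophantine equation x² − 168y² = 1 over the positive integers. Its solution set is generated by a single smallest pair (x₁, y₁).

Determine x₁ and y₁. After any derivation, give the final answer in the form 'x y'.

d=168: √d = [12; 1,24] (ℓ=2, even), read p_1/q_1
i=0: a=12 ⇒ p=12, q=1
i=1: a=1 ⇒ p=13, q=1
fundamental: x₁=13, y₁=1  (since 169 − 168·1 = 1)

13 1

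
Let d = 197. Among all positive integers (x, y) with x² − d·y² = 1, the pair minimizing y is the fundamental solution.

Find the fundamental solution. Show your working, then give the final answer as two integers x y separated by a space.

393 28

√197 → a₀=14, period (28); ℓ=1 odd so k=1
step 0: (14, 1)  from 14·(1,0) + (0,1)
step 1: (393, 28)  from 28·(14,1) + (1,0)
→ (393, 28).  Check: 393²=154449, 197·28²=154448, difference 1.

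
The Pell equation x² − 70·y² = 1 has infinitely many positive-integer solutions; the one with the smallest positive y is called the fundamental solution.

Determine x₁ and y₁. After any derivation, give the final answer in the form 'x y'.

251 30

√70 → a₀=8, period (2,1,2,1,2,16); ℓ=6 even so k=5
k=0  a_k=8  p_k/q_k = 8/1
k=1  a_k=2  p_k/q_k = 17/2
k=2  a_k=1  p_k/q_k = 25/3
k=3  a_k=2  p_k/q_k = 67/8
k=4  a_k=1  p_k/q_k = 92/11
k=5  a_k=2  p_k/q_k = 251/30
fundamental: x₁=251, y₁=30  (since 63001 − 70·900 = 1)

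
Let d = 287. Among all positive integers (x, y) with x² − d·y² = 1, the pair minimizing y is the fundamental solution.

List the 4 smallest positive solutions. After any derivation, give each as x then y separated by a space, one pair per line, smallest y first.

[16; 1,15,1,32] for √287; ℓ=4 ⇒ convergent index 3
step 0: (16, 1)  from 16·(1,0) + (0,1)
step 1: (17, 1)  from 1·(16,1) + (1,0)
step 2: (271, 16)  from 15·(17,1) + (16,1)
step 3: (288, 17)  from 1·(271,16) + (17,1)
→ (288, 17).  Check: 288²=82944, 287·17²=82943, difference 1.
n=2: (288,17)∘(288,17) = (288·288+287·17·17, 288·17+17·288) = (165887,9792)
n=3: (165887,9792)∘(288,17) = (288·165887+287·17·9792, 288·9792+17·165887) = (95550624,5640175)
n=4: (95550624,5640175)∘(288,17) = (288·95550624+287·17·5640175, 288·5640175+17·95550624) = (55036993537,3248731008)

288 17
165887 9792
95550624 5640175
55036993537 3248731008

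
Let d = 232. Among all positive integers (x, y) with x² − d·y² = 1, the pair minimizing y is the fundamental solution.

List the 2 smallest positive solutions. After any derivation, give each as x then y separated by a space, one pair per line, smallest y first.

d=232: √d = [15; 4,3,7,3,4,30] (ℓ=6, even), read p_5/q_5
step 0: (15, 1)  from 15·(1,0) + (0,1)
…
step 2: (198, 13)  from 3·(61,4) + (15,1)
…
step 4: (4539, 298)  from 3·(1447,95) + (198,13)
step 5: (19603, 1287)  from 4·(4539,298) + (1447,95)
→ (19603, 1287).  Check: 19603²=384277609, 232·1287²=384277608, difference 1.
n=2: (19603,1287)∘(19603,1287) = (19603·19603+232·1287·1287, 19603·1287+1287·19603) = (768555217,50458122)

19603 1287
768555217 50458122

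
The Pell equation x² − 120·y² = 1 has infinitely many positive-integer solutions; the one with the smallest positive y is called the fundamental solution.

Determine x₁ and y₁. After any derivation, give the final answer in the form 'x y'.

11 1

d=120: √d = [10; 1,20] (ℓ=2, even), read p_1/q_1
k=0  a_k=10  p_k/q_k = 10/1
k=1  a_k=1  p_k/q_k = 11/1
→ (11, 1).  Check: 11²=121, 120·1²=120, difference 1.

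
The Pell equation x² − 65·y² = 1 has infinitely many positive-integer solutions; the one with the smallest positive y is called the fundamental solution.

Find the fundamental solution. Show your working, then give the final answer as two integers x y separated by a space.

[8; 16] for √65; ℓ=1 ⇒ convergent index 1
step 0: (8, 1)  from 8·(1,0) + (0,1)
step 1: (129, 16)  from 16·(8,1) + (1,0)
fundamental: x₁=129, y₁=16  (since 16641 − 65·256 = 1)

129 16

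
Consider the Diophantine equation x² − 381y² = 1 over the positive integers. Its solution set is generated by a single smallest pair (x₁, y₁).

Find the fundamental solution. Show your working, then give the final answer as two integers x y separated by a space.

1015 52

√381 → a₀=19, period (1,1,12,1,1,38); ℓ=6 even so k=5
i=0: a=19 ⇒ p=19, q=1
i=1: a=1 ⇒ p=20, q=1
i=2: a=1 ⇒ p=39, q=2
i=3: a=12 ⇒ p=488, q=25
i=4: a=1 ⇒ p=527, q=27
i=5: a=1 ⇒ p=1015, q=52
(x₁, y₁) = (1015, 52);  1015² − 381·52² = 1 ✓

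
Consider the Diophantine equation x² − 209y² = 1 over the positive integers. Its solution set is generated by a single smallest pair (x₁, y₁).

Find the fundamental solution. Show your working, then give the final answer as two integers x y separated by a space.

√209 = [14; 2,5,3,2,3,5,2,28, …], period ℓ=8 (even) → k=7
a_0=14:  p_0=14·1+0=14,  q_0=14·0+1=1
…
a_2=5:  p_2=5·29+14=159,  q_2=5·2+1=11
a_3=3:  p_3=3·159+29=506,  q_3=3·11+2=35
a_4=2:  p_4=2·506+159=1171,  q_4=2·35+11=81
a_5=3:  p_5=3·1171+506=4019,  q_5=3·81+35=278
a_6=5:  p_6=5·4019+1171=21266,  q_6=5·278+81=1471
a_7=2:  p_7=2·21266+4019=46551,  q_7=2·1471+278=3220
fundamental: x₁=46551, y₁=3220  (since 2166995601 − 209·10368400 = 1)

46551 3220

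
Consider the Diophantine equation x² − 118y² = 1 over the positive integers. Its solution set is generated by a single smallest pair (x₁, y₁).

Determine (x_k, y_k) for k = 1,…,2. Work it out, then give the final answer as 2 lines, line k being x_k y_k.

306917 28254
188396089777 17343265836

[10; 1,6,3,2,10,2,3,6,1,20] for √118; ℓ=10 ⇒ convergent index 9
i=0: a=10 ⇒ p=10, q=1
i=1: a=1 ⇒ p=11, q=1
…
i=5: a=10 ⇒ p=5779, q=532
i=6: a=2 ⇒ p=12112, q=1115
i=7: a=3 ⇒ p=42115, q=3877
i=8: a=6 ⇒ p=264802, q=24377
i=9: a=1 ⇒ p=306917, q=28254
→ (306917, 28254).  Check: 306917²=94198044889, 118·28254²=94198044888, difference 1.
(x_2, y_2) = (306917·306917 + 118·28254·28254, 306917·28254 + 28254·306917) = (188396089777, 17343265836)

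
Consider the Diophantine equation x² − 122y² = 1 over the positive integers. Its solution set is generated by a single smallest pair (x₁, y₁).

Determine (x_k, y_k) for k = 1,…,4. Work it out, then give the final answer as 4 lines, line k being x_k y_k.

√122 → a₀=11, period (22); ℓ=1 odd so k=1
k=0  a_k=11  p_k/q_k = 11/1
k=1  a_k=22  p_k/q_k = 243/22
→ (243, 22).  Check: 243²=59049, 122·22²=59048, difference 1.
k=2:  x_2 = 243·243+122·22·22 = 118097,  y_2 = 243·22+22·243 = 10692
k=3:  x_3 = 243·118097+122·22·10692 = 57394899,  y_3 = 243·10692+22·118097 = 5196290
k=4:  x_4 = 243·57394899+122·22·5196290 = 27893802817,  y_4 = 243·5196290+22·57394899 = 2525386248

243 22
118097 10692
57394899 5196290
27893802817 2525386248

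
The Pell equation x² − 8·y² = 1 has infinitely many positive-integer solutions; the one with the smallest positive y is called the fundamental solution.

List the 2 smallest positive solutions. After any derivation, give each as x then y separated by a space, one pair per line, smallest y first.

√8 = [2; 1,4, …], period ℓ=2 (even) → k=1
i=0: a=2 ⇒ p=2, q=1
i=1: a=1 ⇒ p=3, q=1
→ (3, 1).  Check: 3²=9, 8·1²=8, difference 1.
k=2:  x_2 = 3·3+8·1·1 = 17,  y_2 = 3·1+1·3 = 6

3 1
17 6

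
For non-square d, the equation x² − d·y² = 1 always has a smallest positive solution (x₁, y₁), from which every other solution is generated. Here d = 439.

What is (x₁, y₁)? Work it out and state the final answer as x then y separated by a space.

440 21

√439 → a₀=20, period (1,19,1,40); ℓ=4 even so k=3
step 0: (20, 1)  from 20·(1,0) + (0,1)
step 1: (21, 1)  from 1·(20,1) + (1,0)
step 2: (419, 20)  from 19·(21,1) + (20,1)
step 3: (440, 21)  from 1·(419,20) + (21,1)
fundamental: x₁=440, y₁=21  (since 193600 − 439·441 = 1)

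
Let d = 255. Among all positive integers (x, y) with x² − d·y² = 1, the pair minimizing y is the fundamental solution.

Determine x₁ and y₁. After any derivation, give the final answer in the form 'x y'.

16 1

d=255: √d = [15; 1,30] (ℓ=2, even), read p_1/q_1
a_0=15:  p_0=15·1+0=15,  q_0=15·0+1=1
a_1=1:  p_1=1·15+1=16,  q_1=1·1+0=1
→ (16, 1).  Check: 16²=256, 255·1²=255, difference 1.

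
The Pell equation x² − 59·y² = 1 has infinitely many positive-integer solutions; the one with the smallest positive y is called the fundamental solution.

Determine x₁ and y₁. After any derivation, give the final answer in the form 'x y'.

530 69

√59 = [7; 1,2,7,2,1,14, …], period ℓ=6 (even) → k=5
k=0  a_k=7  p_k/q_k = 7/1
…
k=2  a_k=2  p_k/q_k = 23/3
…
k=4  a_k=2  p_k/q_k = 361/47
k=5  a_k=1  p_k/q_k = 530/69
(x₁, y₁) = (530, 69);  530² − 59·69² = 1 ✓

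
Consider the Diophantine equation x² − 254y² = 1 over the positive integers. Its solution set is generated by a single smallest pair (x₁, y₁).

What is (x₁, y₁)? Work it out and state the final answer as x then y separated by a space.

√254 → a₀=15, period (1,14,1,30); ℓ=4 even so k=3
step 0: (15, 1)  from 15·(1,0) + (0,1)
step 1: (16, 1)  from 1·(15,1) + (1,0)
step 2: (239, 15)  from 14·(16,1) + (15,1)
step 3: (255, 16)  from 1·(239,15) + (16,1)
fundamental: x₁=255, y₁=16  (since 65025 − 254·256 = 1)

255 16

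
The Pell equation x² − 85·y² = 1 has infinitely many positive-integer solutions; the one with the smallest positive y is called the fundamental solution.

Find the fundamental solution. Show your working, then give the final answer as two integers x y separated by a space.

√85 = [9; 4,1,1,4,18, …], period ℓ=5 (odd) → k=9
a_0=9:  p_0=9·1+0=9,  q_0=9·0+1=1
a_1=4:  p_1=4·9+1=37,  q_1=4·1+0=4
a_2=1:  p_2=1·37+9=46,  q_2=1·4+1=5
…
a_4=4:  p_4=4·83+46=378,  q_4=4·9+5=41
a_5=18:  p_5=18·378+83=6887,  q_5=18·41+9=747
…
a_7=1:  p_7=1·27926+6887=34813,  q_7=1·3029+747=3776
a_8=1:  p_8=1·34813+27926=62739,  q_8=1·3776+3029=6805
a_9=4:  p_9=4·62739+34813=285769,  q_9=4·6805+3776=30996
(x₁, y₁) = (285769, 30996);  285769² − 85·30996² = 1 ✓

285769 30996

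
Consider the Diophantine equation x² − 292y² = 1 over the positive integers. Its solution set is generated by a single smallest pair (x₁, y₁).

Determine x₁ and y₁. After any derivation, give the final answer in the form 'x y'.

[17; 11,2,1,3,8,3,1,2,11,34] for √292; ℓ=10 ⇒ convergent index 9
i=0: a=17 ⇒ p=17, q=1
…
i=2: a=2 ⇒ p=393, q=23
…
i=6: a=3 ⇒ p=55143, q=3227
i=7: a=1 ⇒ p=72812, q=4261
i=8: a=2 ⇒ p=200767, q=11749
i=9: a=11 ⇒ p=2281249, q=133500
(x₁, y₁) = (2281249, 133500);  2281249² − 292·133500² = 1 ✓

2281249 133500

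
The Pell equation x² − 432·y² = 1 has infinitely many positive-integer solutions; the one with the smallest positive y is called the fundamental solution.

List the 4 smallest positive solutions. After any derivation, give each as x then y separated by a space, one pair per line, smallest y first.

1351 65
3650401 175630
9863382151 474552195
26650854921601 1282239855260

d=432: √d = [20; 1,3,1,1,1,3,1,40] (ℓ=8, even), read p_7/q_7
a_0=20:  p_0=20·1+0=20,  q_0=20·0+1=1
a_1=1:  p_1=1·20+1=21,  q_1=1·1+0=1
a_2=3:  p_2=3·21+20=83,  q_2=3·1+1=4
…
a_4=1:  p_4=1·104+83=187,  q_4=1·5+4=9
a_5=1:  p_5=1·187+104=291,  q_5=1·9+5=14
a_6=3:  p_6=3·291+187=1060,  q_6=3·14+9=51
a_7=1:  p_7=1·1060+291=1351,  q_7=1·51+14=65
fundamental: x₁=1351, y₁=65  (since 1825201 − 432·4225 = 1)
(1351+65√432)^2 = 3650401 + 175630√432
(1351+65√432)^3 = 9863382151 + 474552195√432
(1351+65√432)^4 = 26650854921601 + 1282239855260√432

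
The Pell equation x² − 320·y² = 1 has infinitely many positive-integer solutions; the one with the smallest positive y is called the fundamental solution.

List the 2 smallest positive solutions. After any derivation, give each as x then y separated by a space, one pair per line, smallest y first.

161 9
51841 2898

[17; 1,7,1,34] for √320; ℓ=4 ⇒ convergent index 3
i=0: a=17 ⇒ p=17, q=1
…
i=2: a=7 ⇒ p=143, q=8
i=3: a=1 ⇒ p=161, q=9
fundamental: x₁=161, y₁=9  (since 25921 − 320·81 = 1)
(161+9√320)^2 = 51841 + 2898√320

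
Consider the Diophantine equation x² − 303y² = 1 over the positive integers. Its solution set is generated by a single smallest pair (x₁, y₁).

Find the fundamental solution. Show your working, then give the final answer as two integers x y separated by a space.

d=303: √d = [17; 2,2,5,2,2,34] (ℓ=6, even), read p_5/q_5
i=0: a=17 ⇒ p=17, q=1
…
i=3: a=5 ⇒ p=470, q=27
i=4: a=2 ⇒ p=1027, q=59
i=5: a=2 ⇒ p=2524, q=145
(x₁, y₁) = (2524, 145);  2524² − 303·145² = 1 ✓

2524 145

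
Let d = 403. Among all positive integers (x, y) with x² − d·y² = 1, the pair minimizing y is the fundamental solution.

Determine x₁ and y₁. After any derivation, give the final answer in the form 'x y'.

[20; 13,2,1,3,1,3,1,2,13,40] for √403; ℓ=10 ⇒ convergent index 9
k=0  a_k=20  p_k/q_k = 20/1
k=1  a_k=13  p_k/q_k = 261/13
k=2  a_k=2  p_k/q_k = 542/27
k=3  a_k=1  p_k/q_k = 803/40
k=4  a_k=3  p_k/q_k = 2951/147
k=5  a_k=1  p_k/q_k = 3754/187
k=6  a_k=3  p_k/q_k = 14213/708
k=7  a_k=1  p_k/q_k = 17967/895
k=8  a_k=2  p_k/q_k = 50147/2498
k=9  a_k=13  p_k/q_k = 669878/33369
(x₁, y₁) = (669878, 33369);  669878² − 403·33369² = 1 ✓

669878 33369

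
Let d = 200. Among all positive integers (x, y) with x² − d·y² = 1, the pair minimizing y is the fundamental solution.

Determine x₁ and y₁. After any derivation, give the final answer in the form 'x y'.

99 7

[14; 7,28] for √200; ℓ=2 ⇒ convergent index 1
k=0  a_k=14  p_k/q_k = 14/1
k=1  a_k=7  p_k/q_k = 99/7
→ (99, 7).  Check: 99²=9801, 200·7²=9800, difference 1.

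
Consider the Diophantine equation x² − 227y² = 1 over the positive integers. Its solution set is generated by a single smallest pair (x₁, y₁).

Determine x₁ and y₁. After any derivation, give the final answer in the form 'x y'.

226 15

[15; 15,30] for √227; ℓ=2 ⇒ convergent index 1
k=0  a_k=15  p_k/q_k = 15/1
k=1  a_k=15  p_k/q_k = 226/15
→ (226, 15).  Check: 226²=51076, 227·15²=51075, difference 1.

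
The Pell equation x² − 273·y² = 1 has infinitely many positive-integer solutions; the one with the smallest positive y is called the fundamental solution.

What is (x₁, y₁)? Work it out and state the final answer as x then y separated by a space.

[16; 1,1,10,1,1,32] for √273; ℓ=6 ⇒ convergent index 5
k=0  a_k=16  p_k/q_k = 16/1
…
k=3  a_k=10  p_k/q_k = 347/21
k=4  a_k=1  p_k/q_k = 380/23
k=5  a_k=1  p_k/q_k = 727/44
→ (727, 44).  Check: 727²=528529, 273·44²=528528, difference 1.

727 44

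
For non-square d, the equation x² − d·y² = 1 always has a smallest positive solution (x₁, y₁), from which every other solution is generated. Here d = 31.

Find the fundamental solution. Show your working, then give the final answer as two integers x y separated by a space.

[5; 1,1,3,5,3,1,1,10] for √31; ℓ=8 ⇒ convergent index 7
i=0: a=5 ⇒ p=5, q=1
i=1: a=1 ⇒ p=6, q=1
i=2: a=1 ⇒ p=11, q=2
i=3: a=3 ⇒ p=39, q=7
i=4: a=5 ⇒ p=206, q=37
i=5: a=3 ⇒ p=657, q=118
i=6: a=1 ⇒ p=863, q=155
i=7: a=1 ⇒ p=1520, q=273
→ (1520, 273).  Check: 1520²=2310400, 31·273²=2310399, difference 1.

1520 273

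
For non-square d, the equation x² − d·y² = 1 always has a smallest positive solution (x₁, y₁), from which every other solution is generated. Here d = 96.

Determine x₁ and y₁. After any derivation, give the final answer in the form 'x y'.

[9; 1,3,1,18] for √96; ℓ=4 ⇒ convergent index 3
step 0: (9, 1)  from 9·(1,0) + (0,1)
step 1: (10, 1)  from 1·(9,1) + (1,0)
step 2: (39, 4)  from 3·(10,1) + (9,1)
step 3: (49, 5)  from 1·(39,4) + (10,1)
fundamental: x₁=49, y₁=5  (since 2401 − 96·25 = 1)

49 5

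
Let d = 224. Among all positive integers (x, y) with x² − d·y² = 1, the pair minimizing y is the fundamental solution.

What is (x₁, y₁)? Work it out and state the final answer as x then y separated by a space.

15 1

√224 → a₀=14, period (1,28); ℓ=2 even so k=1
k=0  a_k=14  p_k/q_k = 14/1
k=1  a_k=1  p_k/q_k = 15/1
(x₁, y₁) = (15, 1);  15² − 224·1² = 1 ✓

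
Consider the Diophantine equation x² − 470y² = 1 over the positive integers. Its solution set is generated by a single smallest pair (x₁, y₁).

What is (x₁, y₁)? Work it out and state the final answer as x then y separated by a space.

d=470: √d = [21; 1,2,8,2,1,42] (ℓ=6, even), read p_5/q_5
i=0: a=21 ⇒ p=21, q=1
i=1: a=1 ⇒ p=22, q=1
…
i=4: a=2 ⇒ p=1149, q=53
i=5: a=1 ⇒ p=1691, q=78
(x₁, y₁) = (1691, 78);  1691² − 470·78² = 1 ✓

1691 78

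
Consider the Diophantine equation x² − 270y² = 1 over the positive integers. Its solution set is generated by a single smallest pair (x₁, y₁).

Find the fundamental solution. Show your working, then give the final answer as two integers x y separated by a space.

√270 = [16; 2,3,6,3,2,32, …], period ℓ=6 (even) → k=5
a_0=16:  p_0=16·1+0=16,  q_0=16·0+1=1
a_1=2:  p_1=2·16+1=33,  q_1=2·1+0=2
…
a_4=3:  p_4=3·723+115=2284,  q_4=3·44+7=139
a_5=2:  p_5=2·2284+723=5291,  q_5=2·139+44=322
→ (5291, 322).  Check: 5291²=27994681, 270·322²=27994680, difference 1.

5291 322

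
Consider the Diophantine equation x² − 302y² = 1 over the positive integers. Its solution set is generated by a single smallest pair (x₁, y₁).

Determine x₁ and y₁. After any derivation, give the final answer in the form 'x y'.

4276623 246092

d=302: √d = [17; 2,1,1,1,4,…,1,2,34] (ℓ=16, even), read p_15/q_15
i=0: a=17 ⇒ p=17, q=1
i=1: a=2 ⇒ p=35, q=2
i=2: a=1 ⇒ p=52, q=3
i=3: a=1 ⇒ p=87, q=5
i=4: a=1 ⇒ p=139, q=8
…
i=6: a=2 ⇒ p=1425, q=82
…
i=10: a=2 ⇒ p=107675, q=6196
…
i=12: a=1 ⇒ p=574956, q=33085
i=13: a=1 ⇒ p=1042237, q=59974
i=14: a=1 ⇒ p=1617193, q=93059
i=15: a=2 ⇒ p=4276623, q=246092
→ (4276623, 246092).  Check: 4276623²=18289504284129, 302·246092²=18289504284128, difference 1.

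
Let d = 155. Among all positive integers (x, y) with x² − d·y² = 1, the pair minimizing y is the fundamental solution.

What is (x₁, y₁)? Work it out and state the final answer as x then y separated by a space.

249 20

√155 = [12; 2,4,2,24, …], period ℓ=4 (even) → k=3
k=0  a_k=12  p_k/q_k = 12/1
…
k=2  a_k=4  p_k/q_k = 112/9
k=3  a_k=2  p_k/q_k = 249/20
→ (249, 20).  Check: 249²=62001, 155·20²=62000, difference 1.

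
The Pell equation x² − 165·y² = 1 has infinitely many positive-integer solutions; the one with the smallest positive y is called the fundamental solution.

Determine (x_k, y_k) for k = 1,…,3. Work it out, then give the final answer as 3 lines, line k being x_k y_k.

[12; 1,5,2,5,1,24] for √165; ℓ=6 ⇒ convergent index 5
a_0=12:  p_0=12·1+0=12,  q_0=12·0+1=1
…
a_2=5:  p_2=5·13+12=77,  q_2=5·1+1=6
…
a_4=5:  p_4=5·167+77=912,  q_4=5·13+6=71
a_5=1:  p_5=1·912+167=1079,  q_5=1·71+13=84
→ (1079, 84).  Check: 1079²=1164241, 165·84²=1164240, difference 1.
(x_2, y_2) = (1079·1079 + 165·84·84, 1079·84 + 84·1079) = (2328481, 181272)
(x_3, y_3) = (1079·2328481 + 165·84·181272, 1079·181272 + 84·2328481) = (5024860919, 391184892)

1079 84
2328481 181272
5024860919 391184892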